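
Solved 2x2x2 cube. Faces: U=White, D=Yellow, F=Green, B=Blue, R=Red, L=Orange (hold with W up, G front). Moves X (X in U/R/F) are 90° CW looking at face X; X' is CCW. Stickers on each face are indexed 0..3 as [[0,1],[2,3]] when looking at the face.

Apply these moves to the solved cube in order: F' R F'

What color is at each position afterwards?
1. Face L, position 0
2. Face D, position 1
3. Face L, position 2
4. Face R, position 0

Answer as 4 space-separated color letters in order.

After move 1 (F'): F=GGGG U=WWRR R=YRYR D=OOYY L=OWOW
After move 2 (R): R=YYRR U=WGRG F=GOGY D=OBYB B=RBWB
After move 3 (F'): F=OYGG U=WGYR R=BYOR D=WWYB L=OGOR
Query 1: L[0] = O
Query 2: D[1] = W
Query 3: L[2] = O
Query 4: R[0] = B

Answer: O W O B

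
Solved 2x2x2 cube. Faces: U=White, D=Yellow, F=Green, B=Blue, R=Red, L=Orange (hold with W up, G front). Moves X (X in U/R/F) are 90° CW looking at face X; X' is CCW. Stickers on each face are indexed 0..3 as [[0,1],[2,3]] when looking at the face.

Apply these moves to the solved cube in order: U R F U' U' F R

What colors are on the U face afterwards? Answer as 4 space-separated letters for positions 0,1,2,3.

After move 1 (U): U=WWWW F=RRGG R=BBRR B=OOBB L=GGOO
After move 2 (R): R=RBRB U=WRWG F=RYGY D=YBYO B=WOWB
After move 3 (F): F=GRYY U=WROG R=WBGB D=RRYO L=GYOB
After move 4 (U'): U=RGWO F=GYYY R=GRGB B=WBWB L=WOOB
After move 5 (U'): U=GORW F=WOYY R=GYGB B=GRWB L=WBOB
After move 6 (F): F=YWYO U=GOBB R=RYWB D=GGYO L=WROR
After move 7 (R): R=WRBY U=GWBO F=YGYO D=GWYG B=BROB
Query: U face = GWBO

Answer: G W B O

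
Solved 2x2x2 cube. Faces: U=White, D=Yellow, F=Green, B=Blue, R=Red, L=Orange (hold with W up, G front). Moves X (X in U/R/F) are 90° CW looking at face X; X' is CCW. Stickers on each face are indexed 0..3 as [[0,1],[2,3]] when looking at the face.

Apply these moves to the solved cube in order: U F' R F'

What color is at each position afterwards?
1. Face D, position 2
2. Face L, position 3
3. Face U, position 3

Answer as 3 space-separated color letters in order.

Answer: Y B R

Derivation:
After move 1 (U): U=WWWW F=RRGG R=BBRR B=OOBB L=GGOO
After move 2 (F'): F=RGRG U=WWBR R=YBYR D=GOYY L=GWOW
After move 3 (R): R=YYRB U=WGBG F=RORY D=GBYO B=ROWB
After move 4 (F'): F=OYRR U=WGYR R=BYGB D=WWYO L=GGOB
Query 1: D[2] = Y
Query 2: L[3] = B
Query 3: U[3] = R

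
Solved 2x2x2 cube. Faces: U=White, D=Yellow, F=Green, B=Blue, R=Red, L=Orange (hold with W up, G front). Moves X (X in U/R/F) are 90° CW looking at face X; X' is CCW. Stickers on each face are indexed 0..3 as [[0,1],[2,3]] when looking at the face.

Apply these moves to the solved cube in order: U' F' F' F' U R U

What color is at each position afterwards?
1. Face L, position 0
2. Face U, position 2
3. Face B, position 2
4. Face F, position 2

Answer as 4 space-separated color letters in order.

After move 1 (U'): U=WWWW F=OOGG R=GGRR B=RRBB L=BBOO
After move 2 (F'): F=OGOG U=WWGR R=YGYR D=BOYY L=BWOW
After move 3 (F'): F=GGOO U=WWYY R=OGBR D=WWYY L=BROG
After move 4 (F'): F=GOGO U=WWOB R=WGWR D=RGYY L=BYOY
After move 5 (U): U=OWBW F=WGGO R=RRWR B=BYBB L=GOOY
After move 6 (R): R=WRRR U=OGBO F=WGGY D=RBYB B=WYWB
After move 7 (U): U=BOOG F=WRGY R=WYRR B=GOWB L=WGOY
Query 1: L[0] = W
Query 2: U[2] = O
Query 3: B[2] = W
Query 4: F[2] = G

Answer: W O W G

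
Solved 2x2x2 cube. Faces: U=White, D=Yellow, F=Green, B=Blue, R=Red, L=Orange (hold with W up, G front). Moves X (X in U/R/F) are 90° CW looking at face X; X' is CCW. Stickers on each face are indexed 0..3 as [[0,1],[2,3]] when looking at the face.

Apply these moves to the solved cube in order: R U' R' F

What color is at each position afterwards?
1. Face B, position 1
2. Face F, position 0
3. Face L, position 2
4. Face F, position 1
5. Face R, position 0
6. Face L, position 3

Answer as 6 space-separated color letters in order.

Answer: R G O O W O

Derivation:
After move 1 (R): R=RRRR U=WGWG F=GYGY D=YBYB B=WBWB
After move 2 (U'): U=GGWW F=OOGY R=GYRR B=RRWB L=WBOO
After move 3 (R'): R=YRGR U=GWWR F=OGGW D=YOYY B=BRBB
After move 4 (F): F=GOWG U=GWOB R=WRRR D=GYYY L=WYOO
Query 1: B[1] = R
Query 2: F[0] = G
Query 3: L[2] = O
Query 4: F[1] = O
Query 5: R[0] = W
Query 6: L[3] = O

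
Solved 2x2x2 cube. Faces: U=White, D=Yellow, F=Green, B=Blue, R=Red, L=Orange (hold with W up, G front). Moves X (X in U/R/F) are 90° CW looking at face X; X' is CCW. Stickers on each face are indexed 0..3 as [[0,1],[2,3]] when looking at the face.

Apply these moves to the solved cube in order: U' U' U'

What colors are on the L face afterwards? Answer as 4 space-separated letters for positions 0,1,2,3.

Answer: G G O O

Derivation:
After move 1 (U'): U=WWWW F=OOGG R=GGRR B=RRBB L=BBOO
After move 2 (U'): U=WWWW F=BBGG R=OORR B=GGBB L=RROO
After move 3 (U'): U=WWWW F=RRGG R=BBRR B=OOBB L=GGOO
Query: L face = GGOO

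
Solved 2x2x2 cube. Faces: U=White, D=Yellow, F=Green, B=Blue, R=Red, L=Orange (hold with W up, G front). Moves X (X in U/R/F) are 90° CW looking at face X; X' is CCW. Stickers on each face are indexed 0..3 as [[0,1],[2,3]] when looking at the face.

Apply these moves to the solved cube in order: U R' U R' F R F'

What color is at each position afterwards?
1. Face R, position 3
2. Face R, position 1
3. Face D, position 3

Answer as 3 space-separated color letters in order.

After move 1 (U): U=WWWW F=RRGG R=BBRR B=OOBB L=GGOO
After move 2 (R'): R=BRBR U=WBWO F=RWGW D=YRYG B=YOYB
After move 3 (U): U=WWOB F=BRGW R=YOBR B=GGYB L=RWOO
After move 4 (R'): R=ORYB U=WYOG F=BWGB D=YRYW B=GGRB
After move 5 (F): F=GBBW U=WYOW R=ORGB D=YOYW L=RYOR
After move 6 (R): R=GOBR U=WBOW F=GOBW D=YRYG B=WGYB
After move 7 (F'): F=OWGB U=WBGB R=ROYR D=YRYG L=RWOO
Query 1: R[3] = R
Query 2: R[1] = O
Query 3: D[3] = G

Answer: R O G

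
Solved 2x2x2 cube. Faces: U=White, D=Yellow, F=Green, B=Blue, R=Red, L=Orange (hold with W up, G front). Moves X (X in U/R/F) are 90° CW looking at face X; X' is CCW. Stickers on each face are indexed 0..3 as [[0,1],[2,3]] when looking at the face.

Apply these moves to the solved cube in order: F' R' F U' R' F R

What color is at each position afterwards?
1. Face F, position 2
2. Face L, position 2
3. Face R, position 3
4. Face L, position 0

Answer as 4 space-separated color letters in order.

Answer: W O Y Y

Derivation:
After move 1 (F'): F=GGGG U=WWRR R=YRYR D=OOYY L=OWOW
After move 2 (R'): R=RRYY U=WBRB F=GWGR D=OGYG B=YBOB
After move 3 (F): F=GGRW U=WBWW R=RRBY D=YRYG L=OOOG
After move 4 (U'): U=BWWW F=OORW R=GGBY B=RROB L=YBOG
After move 5 (R'): R=GYGB U=BOWR F=OWRW D=YOYW B=GRRB
After move 6 (F): F=ROWW U=BOGB R=WYRB D=GGYW L=YYOO
After move 7 (R): R=RWBY U=BOGW F=RGWW D=GRYG B=BROB
Query 1: F[2] = W
Query 2: L[2] = O
Query 3: R[3] = Y
Query 4: L[0] = Y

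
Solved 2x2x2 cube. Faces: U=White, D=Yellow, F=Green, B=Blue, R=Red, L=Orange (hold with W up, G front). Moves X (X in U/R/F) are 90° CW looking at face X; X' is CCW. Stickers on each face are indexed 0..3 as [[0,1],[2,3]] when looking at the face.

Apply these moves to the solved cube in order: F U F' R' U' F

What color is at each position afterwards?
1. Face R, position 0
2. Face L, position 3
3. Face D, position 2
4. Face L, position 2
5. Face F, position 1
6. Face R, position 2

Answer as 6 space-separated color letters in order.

After move 1 (F): F=GGGG U=WWOO R=WRWR D=RRYY L=OYOY
After move 2 (U): U=OWOW F=WRGG R=BBWR B=OYBB L=GGOY
After move 3 (F'): F=RGWG U=OWBW R=RBRR D=GYYY L=GWOO
After move 4 (R'): R=BRRR U=OBBO F=RWWW D=GGYG B=YYYB
After move 5 (U'): U=BOOB F=GWWW R=RWRR B=BRYB L=YYOO
After move 6 (F): F=WGWW U=BOOY R=OWBR D=RRYG L=YGOG
Query 1: R[0] = O
Query 2: L[3] = G
Query 3: D[2] = Y
Query 4: L[2] = O
Query 5: F[1] = G
Query 6: R[2] = B

Answer: O G Y O G B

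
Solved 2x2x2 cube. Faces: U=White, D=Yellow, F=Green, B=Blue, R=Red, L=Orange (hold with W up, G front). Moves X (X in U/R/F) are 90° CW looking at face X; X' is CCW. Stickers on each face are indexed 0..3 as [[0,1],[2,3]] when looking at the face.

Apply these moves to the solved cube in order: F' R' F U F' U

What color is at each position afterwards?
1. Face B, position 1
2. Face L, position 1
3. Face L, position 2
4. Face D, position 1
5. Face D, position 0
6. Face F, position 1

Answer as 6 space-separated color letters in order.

After move 1 (F'): F=GGGG U=WWRR R=YRYR D=OOYY L=OWOW
After move 2 (R'): R=RRYY U=WBRB F=GWGR D=OGYG B=YBOB
After move 3 (F): F=GGRW U=WBWW R=RRBY D=YRYG L=OOOG
After move 4 (U): U=WWWB F=RRRW R=YBBY B=OOOB L=GGOG
After move 5 (F'): F=RWRR U=WWYB R=RBYY D=GGYG L=GBOW
After move 6 (U): U=YWBW F=RBRR R=OOYY B=GBOB L=RWOW
Query 1: B[1] = B
Query 2: L[1] = W
Query 3: L[2] = O
Query 4: D[1] = G
Query 5: D[0] = G
Query 6: F[1] = B

Answer: B W O G G B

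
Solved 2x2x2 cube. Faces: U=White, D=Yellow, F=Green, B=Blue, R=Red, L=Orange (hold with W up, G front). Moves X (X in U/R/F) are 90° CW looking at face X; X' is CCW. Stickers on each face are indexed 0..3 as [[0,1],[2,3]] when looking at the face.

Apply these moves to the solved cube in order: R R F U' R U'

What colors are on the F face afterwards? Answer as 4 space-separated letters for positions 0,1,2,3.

Answer: G B B W

Derivation:
After move 1 (R): R=RRRR U=WGWG F=GYGY D=YBYB B=WBWB
After move 2 (R): R=RRRR U=WYWY F=GBGB D=YWYW B=GBGB
After move 3 (F): F=GGBB U=WYOO R=WRYR D=RRYW L=OYOW
After move 4 (U'): U=YOWO F=OYBB R=GGYR B=WRGB L=GBOW
After move 5 (R): R=YGRG U=YYWB F=ORBW D=RGYW B=OROB
After move 6 (U'): U=YBYW F=GBBW R=ORRG B=YGOB L=OROW
Query: F face = GBBW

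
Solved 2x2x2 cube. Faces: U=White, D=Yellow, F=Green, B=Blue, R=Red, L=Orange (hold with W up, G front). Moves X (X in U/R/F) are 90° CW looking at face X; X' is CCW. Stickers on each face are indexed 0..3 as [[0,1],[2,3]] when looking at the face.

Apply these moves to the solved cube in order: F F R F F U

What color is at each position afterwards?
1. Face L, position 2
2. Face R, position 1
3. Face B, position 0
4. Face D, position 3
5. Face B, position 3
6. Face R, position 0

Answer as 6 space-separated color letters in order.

Answer: O B O B B Y

Derivation:
After move 1 (F): F=GGGG U=WWOO R=WRWR D=RRYY L=OYOY
After move 2 (F): F=GGGG U=WWYY R=OROR D=WWYY L=OROR
After move 3 (R): R=OORR U=WGYG F=GWGY D=WBYB B=YBWB
After move 4 (F): F=GGYW U=WGRR R=YOGR D=ROYB L=OWOB
After move 5 (F): F=YGWG U=WGBW R=RORR D=GYYB L=OROO
After move 6 (U): U=BWWG F=ROWG R=YBRR B=ORWB L=YGOO
Query 1: L[2] = O
Query 2: R[1] = B
Query 3: B[0] = O
Query 4: D[3] = B
Query 5: B[3] = B
Query 6: R[0] = Y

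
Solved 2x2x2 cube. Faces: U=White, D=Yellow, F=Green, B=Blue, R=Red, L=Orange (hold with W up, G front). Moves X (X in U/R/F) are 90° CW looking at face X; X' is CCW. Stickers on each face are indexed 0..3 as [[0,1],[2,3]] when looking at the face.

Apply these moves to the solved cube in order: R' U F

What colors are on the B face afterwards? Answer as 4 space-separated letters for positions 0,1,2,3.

Answer: O O Y B

Derivation:
After move 1 (R'): R=RRRR U=WBWB F=GWGW D=YGYG B=YBYB
After move 2 (U): U=WWBB F=RRGW R=YBRR B=OOYB L=GWOO
After move 3 (F): F=GRWR U=WWOW R=BBBR D=RYYG L=GYOG
Query: B face = OOYB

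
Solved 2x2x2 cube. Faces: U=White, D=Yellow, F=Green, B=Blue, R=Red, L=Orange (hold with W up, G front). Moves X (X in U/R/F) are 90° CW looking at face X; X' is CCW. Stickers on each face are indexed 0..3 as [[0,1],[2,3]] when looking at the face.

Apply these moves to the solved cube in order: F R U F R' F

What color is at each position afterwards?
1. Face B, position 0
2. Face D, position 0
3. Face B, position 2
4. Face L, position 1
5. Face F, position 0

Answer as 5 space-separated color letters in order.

After move 1 (F): F=GGGG U=WWOO R=WRWR D=RRYY L=OYOY
After move 2 (R): R=WWRR U=WGOG F=GRGY D=RBYB B=OBWB
After move 3 (U): U=OWGG F=WWGY R=OBRR B=OYWB L=GROY
After move 4 (F): F=GWYW U=OWYR R=GBGR D=ROYB L=GROB
After move 5 (R'): R=BRGG U=OWYO F=GWYR D=RWYW B=BYOB
After move 6 (F): F=YGRW U=OWBR R=YROG D=GBYW L=GROW
Query 1: B[0] = B
Query 2: D[0] = G
Query 3: B[2] = O
Query 4: L[1] = R
Query 5: F[0] = Y

Answer: B G O R Y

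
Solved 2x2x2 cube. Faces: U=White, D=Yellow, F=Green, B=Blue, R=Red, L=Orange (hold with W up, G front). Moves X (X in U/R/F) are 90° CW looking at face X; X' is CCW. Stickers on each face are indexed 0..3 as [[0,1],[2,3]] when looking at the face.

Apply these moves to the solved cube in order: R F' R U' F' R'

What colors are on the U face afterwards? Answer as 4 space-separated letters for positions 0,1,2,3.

Answer: Y G Y Y

Derivation:
After move 1 (R): R=RRRR U=WGWG F=GYGY D=YBYB B=WBWB
After move 2 (F'): F=YYGG U=WGRR R=BRYR D=OOYB L=OGOW
After move 3 (R): R=YBRR U=WYRG F=YOGB D=OWYW B=RBGB
After move 4 (U'): U=YGWR F=OGGB R=YORR B=YBGB L=RBOW
After move 5 (F'): F=GBOG U=YGYR R=WOOR D=BWYW L=RROW
After move 6 (R'): R=ORWO U=YGYY F=GGOR D=BBYG B=WBWB
Query: U face = YGYY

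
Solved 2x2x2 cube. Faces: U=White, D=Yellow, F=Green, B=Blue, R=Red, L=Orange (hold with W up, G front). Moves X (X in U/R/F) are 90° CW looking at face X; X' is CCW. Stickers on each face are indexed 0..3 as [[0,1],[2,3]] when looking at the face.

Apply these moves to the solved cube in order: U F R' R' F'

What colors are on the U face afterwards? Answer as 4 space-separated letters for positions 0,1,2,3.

After move 1 (U): U=WWWW F=RRGG R=BBRR B=OOBB L=GGOO
After move 2 (F): F=GRGR U=WWOG R=WBWR D=RBYY L=GYOY
After move 3 (R'): R=BRWW U=WBOO F=GWGG D=RRYR B=YOBB
After move 4 (R'): R=RWBW U=WBOY F=GBGO D=RWYG B=RORB
After move 5 (F'): F=BOGG U=WBRB R=WWRW D=YYYG L=GYOO
Query: U face = WBRB

Answer: W B R B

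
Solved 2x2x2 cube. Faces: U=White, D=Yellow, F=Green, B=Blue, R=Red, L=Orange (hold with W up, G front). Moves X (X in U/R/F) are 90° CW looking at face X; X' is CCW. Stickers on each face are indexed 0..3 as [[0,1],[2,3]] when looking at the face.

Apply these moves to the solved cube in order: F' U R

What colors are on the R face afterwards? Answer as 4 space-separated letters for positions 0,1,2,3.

Answer: Y B R B

Derivation:
After move 1 (F'): F=GGGG U=WWRR R=YRYR D=OOYY L=OWOW
After move 2 (U): U=RWRW F=YRGG R=BBYR B=OWBB L=GGOW
After move 3 (R): R=YBRB U=RRRG F=YOGY D=OBYO B=WWWB
Query: R face = YBRB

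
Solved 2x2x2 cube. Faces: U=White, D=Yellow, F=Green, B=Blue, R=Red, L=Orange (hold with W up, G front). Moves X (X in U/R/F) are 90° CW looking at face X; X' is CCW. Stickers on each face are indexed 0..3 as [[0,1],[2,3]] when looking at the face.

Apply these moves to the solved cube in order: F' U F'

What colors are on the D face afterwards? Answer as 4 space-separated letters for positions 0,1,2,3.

Answer: G W Y Y

Derivation:
After move 1 (F'): F=GGGG U=WWRR R=YRYR D=OOYY L=OWOW
After move 2 (U): U=RWRW F=YRGG R=BBYR B=OWBB L=GGOW
After move 3 (F'): F=RGYG U=RWBY R=OBOR D=GWYY L=GWOR
Query: D face = GWYY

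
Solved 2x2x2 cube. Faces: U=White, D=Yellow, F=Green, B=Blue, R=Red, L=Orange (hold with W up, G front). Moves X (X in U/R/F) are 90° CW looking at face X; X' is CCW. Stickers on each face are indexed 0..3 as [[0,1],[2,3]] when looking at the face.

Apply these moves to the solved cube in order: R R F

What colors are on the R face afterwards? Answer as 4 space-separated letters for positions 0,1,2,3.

After move 1 (R): R=RRRR U=WGWG F=GYGY D=YBYB B=WBWB
After move 2 (R): R=RRRR U=WYWY F=GBGB D=YWYW B=GBGB
After move 3 (F): F=GGBB U=WYOO R=WRYR D=RRYW L=OYOW
Query: R face = WRYR

Answer: W R Y R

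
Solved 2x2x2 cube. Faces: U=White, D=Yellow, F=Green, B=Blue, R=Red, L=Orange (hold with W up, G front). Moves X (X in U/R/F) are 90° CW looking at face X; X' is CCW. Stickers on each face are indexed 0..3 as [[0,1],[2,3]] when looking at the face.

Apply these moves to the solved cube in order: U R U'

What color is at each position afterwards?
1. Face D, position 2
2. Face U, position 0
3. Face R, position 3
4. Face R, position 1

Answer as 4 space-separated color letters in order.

Answer: Y R B Y

Derivation:
After move 1 (U): U=WWWW F=RRGG R=BBRR B=OOBB L=GGOO
After move 2 (R): R=RBRB U=WRWG F=RYGY D=YBYO B=WOWB
After move 3 (U'): U=RGWW F=GGGY R=RYRB B=RBWB L=WOOO
Query 1: D[2] = Y
Query 2: U[0] = R
Query 3: R[3] = B
Query 4: R[1] = Y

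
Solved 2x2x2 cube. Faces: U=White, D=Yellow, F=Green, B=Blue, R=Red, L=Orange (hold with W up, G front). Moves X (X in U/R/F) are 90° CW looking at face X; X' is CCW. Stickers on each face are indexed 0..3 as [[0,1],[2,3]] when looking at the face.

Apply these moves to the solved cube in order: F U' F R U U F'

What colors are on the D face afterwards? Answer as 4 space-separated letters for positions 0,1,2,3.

After move 1 (F): F=GGGG U=WWOO R=WRWR D=RRYY L=OYOY
After move 2 (U'): U=WOWO F=OYGG R=GGWR B=WRBB L=BBOY
After move 3 (F): F=GOGY U=WOYB R=WGOR D=WGYY L=BROR
After move 4 (R): R=OWRG U=WOYY F=GGGY D=WBYW B=BROB
After move 5 (U): U=YWYO F=OWGY R=BRRG B=BROB L=GGOR
After move 6 (U): U=YYOW F=BRGY R=BRRG B=GGOB L=OWOR
After move 7 (F'): F=RYBG U=YYBR R=BRWG D=WRYW L=OWOO
Query: D face = WRYW

Answer: W R Y W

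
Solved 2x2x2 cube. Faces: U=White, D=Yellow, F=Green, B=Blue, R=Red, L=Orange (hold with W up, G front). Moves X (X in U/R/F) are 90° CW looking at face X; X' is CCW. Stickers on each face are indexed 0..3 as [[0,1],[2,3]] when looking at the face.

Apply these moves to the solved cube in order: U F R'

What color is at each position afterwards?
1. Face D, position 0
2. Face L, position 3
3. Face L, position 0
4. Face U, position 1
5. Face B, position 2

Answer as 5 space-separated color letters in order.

After move 1 (U): U=WWWW F=RRGG R=BBRR B=OOBB L=GGOO
After move 2 (F): F=GRGR U=WWOG R=WBWR D=RBYY L=GYOY
After move 3 (R'): R=BRWW U=WBOO F=GWGG D=RRYR B=YOBB
Query 1: D[0] = R
Query 2: L[3] = Y
Query 3: L[0] = G
Query 4: U[1] = B
Query 5: B[2] = B

Answer: R Y G B B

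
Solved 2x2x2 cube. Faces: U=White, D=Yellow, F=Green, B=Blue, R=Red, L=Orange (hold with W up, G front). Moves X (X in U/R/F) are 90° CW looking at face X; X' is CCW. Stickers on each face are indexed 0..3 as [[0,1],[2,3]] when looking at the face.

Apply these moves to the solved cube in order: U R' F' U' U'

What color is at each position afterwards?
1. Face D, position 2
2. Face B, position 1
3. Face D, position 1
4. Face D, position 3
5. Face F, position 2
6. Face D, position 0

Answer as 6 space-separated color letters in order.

After move 1 (U): U=WWWW F=RRGG R=BBRR B=OOBB L=GGOO
After move 2 (R'): R=BRBR U=WBWO F=RWGW D=YRYG B=YOYB
After move 3 (F'): F=WWRG U=WBBB R=RRYR D=GOYG L=GOOW
After move 4 (U'): U=BBWB F=GORG R=WWYR B=RRYB L=YOOW
After move 5 (U'): U=BBBW F=YORG R=GOYR B=WWYB L=RROW
Query 1: D[2] = Y
Query 2: B[1] = W
Query 3: D[1] = O
Query 4: D[3] = G
Query 5: F[2] = R
Query 6: D[0] = G

Answer: Y W O G R G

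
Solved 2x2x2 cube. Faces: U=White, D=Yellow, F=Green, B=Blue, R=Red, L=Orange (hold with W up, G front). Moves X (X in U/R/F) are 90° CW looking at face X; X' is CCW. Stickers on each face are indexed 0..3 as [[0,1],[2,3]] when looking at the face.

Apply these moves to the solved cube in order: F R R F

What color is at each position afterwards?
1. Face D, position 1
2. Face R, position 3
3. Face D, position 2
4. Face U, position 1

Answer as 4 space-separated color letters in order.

After move 1 (F): F=GGGG U=WWOO R=WRWR D=RRYY L=OYOY
After move 2 (R): R=WWRR U=WGOG F=GRGY D=RBYB B=OBWB
After move 3 (R): R=RWRW U=WROY F=GBGB D=RWYO B=GBGB
After move 4 (F): F=GGBB U=WRYY R=OWYW D=RRYO L=OROW
Query 1: D[1] = R
Query 2: R[3] = W
Query 3: D[2] = Y
Query 4: U[1] = R

Answer: R W Y R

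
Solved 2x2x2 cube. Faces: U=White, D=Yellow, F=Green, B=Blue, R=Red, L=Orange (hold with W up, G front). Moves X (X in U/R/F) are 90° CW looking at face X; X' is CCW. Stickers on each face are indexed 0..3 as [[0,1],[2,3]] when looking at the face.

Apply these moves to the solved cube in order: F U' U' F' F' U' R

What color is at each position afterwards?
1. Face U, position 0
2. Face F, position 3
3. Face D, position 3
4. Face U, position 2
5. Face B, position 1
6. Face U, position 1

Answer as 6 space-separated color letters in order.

After move 1 (F): F=GGGG U=WWOO R=WRWR D=RRYY L=OYOY
After move 2 (U'): U=WOWO F=OYGG R=GGWR B=WRBB L=BBOY
After move 3 (U'): U=OOWW F=BBGG R=OYWR B=GGBB L=WROY
After move 4 (F'): F=BGBG U=OOOW R=RYRR D=RYYY L=WWOW
After move 5 (F'): F=GGBB U=OORR R=YYRR D=WWYY L=WWOO
After move 6 (U'): U=OROR F=WWBB R=GGRR B=YYBB L=GGOO
After move 7 (R): R=RGRG U=OWOB F=WWBY D=WBYY B=RYRB
Query 1: U[0] = O
Query 2: F[3] = Y
Query 3: D[3] = Y
Query 4: U[2] = O
Query 5: B[1] = Y
Query 6: U[1] = W

Answer: O Y Y O Y W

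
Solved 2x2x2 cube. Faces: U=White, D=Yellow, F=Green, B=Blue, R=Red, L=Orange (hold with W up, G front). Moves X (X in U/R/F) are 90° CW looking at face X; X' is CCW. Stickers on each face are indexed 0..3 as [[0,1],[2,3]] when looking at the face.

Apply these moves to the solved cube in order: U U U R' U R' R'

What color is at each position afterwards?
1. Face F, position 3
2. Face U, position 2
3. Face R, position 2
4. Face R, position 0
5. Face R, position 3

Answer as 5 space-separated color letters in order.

Answer: B R R R Y

Derivation:
After move 1 (U): U=WWWW F=RRGG R=BBRR B=OOBB L=GGOO
After move 2 (U): U=WWWW F=BBGG R=OORR B=GGBB L=RROO
After move 3 (U): U=WWWW F=OOGG R=GGRR B=RRBB L=BBOO
After move 4 (R'): R=GRGR U=WBWR F=OWGW D=YOYG B=YRYB
After move 5 (U): U=WWRB F=GRGW R=YRGR B=BBYB L=OWOO
After move 6 (R'): R=RRYG U=WYRB F=GWGB D=YRYW B=GBOB
After move 7 (R'): R=RGRY U=WORG F=GYGB D=YWYB B=WBRB
Query 1: F[3] = B
Query 2: U[2] = R
Query 3: R[2] = R
Query 4: R[0] = R
Query 5: R[3] = Y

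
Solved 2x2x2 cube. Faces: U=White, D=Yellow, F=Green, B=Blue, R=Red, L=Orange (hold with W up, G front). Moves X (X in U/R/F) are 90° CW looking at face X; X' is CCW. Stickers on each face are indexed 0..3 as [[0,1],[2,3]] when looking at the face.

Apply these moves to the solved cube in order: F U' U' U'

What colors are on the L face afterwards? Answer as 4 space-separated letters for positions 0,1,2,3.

Answer: G G O Y

Derivation:
After move 1 (F): F=GGGG U=WWOO R=WRWR D=RRYY L=OYOY
After move 2 (U'): U=WOWO F=OYGG R=GGWR B=WRBB L=BBOY
After move 3 (U'): U=OOWW F=BBGG R=OYWR B=GGBB L=WROY
After move 4 (U'): U=OWOW F=WRGG R=BBWR B=OYBB L=GGOY
Query: L face = GGOY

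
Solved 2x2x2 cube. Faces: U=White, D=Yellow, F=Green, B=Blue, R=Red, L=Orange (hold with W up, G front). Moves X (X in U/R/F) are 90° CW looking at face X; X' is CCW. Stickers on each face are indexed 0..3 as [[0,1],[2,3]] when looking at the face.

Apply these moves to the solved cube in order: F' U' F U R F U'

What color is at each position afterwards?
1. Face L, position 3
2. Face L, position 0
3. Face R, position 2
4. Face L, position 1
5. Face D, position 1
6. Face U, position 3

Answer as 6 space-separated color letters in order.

Answer: B R W O R O

Derivation:
After move 1 (F'): F=GGGG U=WWRR R=YRYR D=OOYY L=OWOW
After move 2 (U'): U=WRWR F=OWGG R=GGYR B=YRBB L=BBOW
After move 3 (F): F=GOGW U=WRWB R=WGRR D=YGYY L=BOOO
After move 4 (U): U=WWBR F=WGGW R=YRRR B=BOBB L=GOOO
After move 5 (R): R=RYRR U=WGBW F=WGGY D=YBYB B=ROWB
After move 6 (F): F=GWYG U=WGOO R=BYWR D=RRYB L=GYOB
After move 7 (U'): U=GOWO F=GYYG R=GWWR B=BYWB L=ROOB
Query 1: L[3] = B
Query 2: L[0] = R
Query 3: R[2] = W
Query 4: L[1] = O
Query 5: D[1] = R
Query 6: U[3] = O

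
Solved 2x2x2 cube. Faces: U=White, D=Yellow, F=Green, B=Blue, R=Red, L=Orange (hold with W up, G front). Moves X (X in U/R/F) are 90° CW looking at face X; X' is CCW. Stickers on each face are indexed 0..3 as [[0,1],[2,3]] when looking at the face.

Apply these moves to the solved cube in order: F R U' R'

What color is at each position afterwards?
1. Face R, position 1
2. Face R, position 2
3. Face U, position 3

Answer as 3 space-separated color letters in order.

Answer: R G W

Derivation:
After move 1 (F): F=GGGG U=WWOO R=WRWR D=RRYY L=OYOY
After move 2 (R): R=WWRR U=WGOG F=GRGY D=RBYB B=OBWB
After move 3 (U'): U=GGWO F=OYGY R=GRRR B=WWWB L=OBOY
After move 4 (R'): R=RRGR U=GWWW F=OGGO D=RYYY B=BWBB
Query 1: R[1] = R
Query 2: R[2] = G
Query 3: U[3] = W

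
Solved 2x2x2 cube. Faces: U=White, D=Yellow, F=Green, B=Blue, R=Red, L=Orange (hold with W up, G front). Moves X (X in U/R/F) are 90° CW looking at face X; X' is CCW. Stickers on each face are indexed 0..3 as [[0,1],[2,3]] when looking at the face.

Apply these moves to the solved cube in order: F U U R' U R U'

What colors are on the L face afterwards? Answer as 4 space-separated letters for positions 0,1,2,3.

Answer: B R O Y

Derivation:
After move 1 (F): F=GGGG U=WWOO R=WRWR D=RRYY L=OYOY
After move 2 (U): U=OWOW F=WRGG R=BBWR B=OYBB L=GGOY
After move 3 (U): U=OOWW F=BBGG R=OYWR B=GGBB L=WROY
After move 4 (R'): R=YROW U=OBWG F=BOGW D=RBYG B=YGRB
After move 5 (U): U=WOGB F=YRGW R=YGOW B=WRRB L=BOOY
After move 6 (R): R=OYWG U=WRGW F=YBGG D=RRYW B=BROB
After move 7 (U'): U=RWWG F=BOGG R=YBWG B=OYOB L=BROY
Query: L face = BROY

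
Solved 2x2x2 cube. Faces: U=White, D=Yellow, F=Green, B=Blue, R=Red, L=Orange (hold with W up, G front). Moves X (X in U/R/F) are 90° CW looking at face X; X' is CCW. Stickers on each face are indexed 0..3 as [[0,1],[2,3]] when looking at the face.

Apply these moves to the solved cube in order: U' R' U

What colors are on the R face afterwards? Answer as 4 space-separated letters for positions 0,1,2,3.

Answer: Y R G R

Derivation:
After move 1 (U'): U=WWWW F=OOGG R=GGRR B=RRBB L=BBOO
After move 2 (R'): R=GRGR U=WBWR F=OWGW D=YOYG B=YRYB
After move 3 (U): U=WWRB F=GRGW R=YRGR B=BBYB L=OWOO
Query: R face = YRGR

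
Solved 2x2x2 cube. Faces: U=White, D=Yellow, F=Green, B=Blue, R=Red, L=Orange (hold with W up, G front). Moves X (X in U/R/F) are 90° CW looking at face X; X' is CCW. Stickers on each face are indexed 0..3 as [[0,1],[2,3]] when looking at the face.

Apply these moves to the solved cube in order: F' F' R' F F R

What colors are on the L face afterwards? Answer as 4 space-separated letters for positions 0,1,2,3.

Answer: O O O R

Derivation:
After move 1 (F'): F=GGGG U=WWRR R=YRYR D=OOYY L=OWOW
After move 2 (F'): F=GGGG U=WWYY R=OROR D=WWYY L=OROR
After move 3 (R'): R=RROO U=WBYB F=GWGY D=WGYG B=YBWB
After move 4 (F): F=GGYW U=WBRR R=YRBO D=ORYG L=OWOG
After move 5 (F): F=YGWG U=WBGW R=RRRO D=BYYG L=OOOR
After move 6 (R): R=RROR U=WGGG F=YYWG D=BWYY B=WBBB
Query: L face = OOOR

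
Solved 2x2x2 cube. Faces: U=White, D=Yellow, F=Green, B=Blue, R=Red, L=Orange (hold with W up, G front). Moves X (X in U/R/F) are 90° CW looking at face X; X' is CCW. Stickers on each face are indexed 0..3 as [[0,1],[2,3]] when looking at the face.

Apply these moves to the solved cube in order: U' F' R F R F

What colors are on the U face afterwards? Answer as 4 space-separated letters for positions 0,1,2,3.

After move 1 (U'): U=WWWW F=OOGG R=GGRR B=RRBB L=BBOO
After move 2 (F'): F=OGOG U=WWGR R=YGYR D=BOYY L=BWOW
After move 3 (R): R=YYRG U=WGGG F=OOOY D=BBYR B=RRWB
After move 4 (F): F=OOYO U=WGWW R=GYGG D=RYYR L=BBOB
After move 5 (R): R=GGGY U=WOWO F=OYYR D=RWYR B=WRGB
After move 6 (F): F=YORY U=WOBB R=WGOY D=GGYR L=BROW
Query: U face = WOBB

Answer: W O B B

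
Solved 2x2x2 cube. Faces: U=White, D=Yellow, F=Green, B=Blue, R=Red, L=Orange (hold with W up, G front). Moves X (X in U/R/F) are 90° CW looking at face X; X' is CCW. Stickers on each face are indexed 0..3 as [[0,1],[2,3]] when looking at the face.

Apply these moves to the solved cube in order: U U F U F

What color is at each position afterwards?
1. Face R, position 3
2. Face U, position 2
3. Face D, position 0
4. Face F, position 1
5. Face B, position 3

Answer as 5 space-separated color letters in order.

Answer: R Y W W B

Derivation:
After move 1 (U): U=WWWW F=RRGG R=BBRR B=OOBB L=GGOO
After move 2 (U): U=WWWW F=BBGG R=OORR B=GGBB L=RROO
After move 3 (F): F=GBGB U=WWOR R=WOWR D=ROYY L=RYOY
After move 4 (U): U=OWRW F=WOGB R=GGWR B=RYBB L=GBOY
After move 5 (F): F=GWBO U=OWYB R=RGWR D=WGYY L=GROO
Query 1: R[3] = R
Query 2: U[2] = Y
Query 3: D[0] = W
Query 4: F[1] = W
Query 5: B[3] = B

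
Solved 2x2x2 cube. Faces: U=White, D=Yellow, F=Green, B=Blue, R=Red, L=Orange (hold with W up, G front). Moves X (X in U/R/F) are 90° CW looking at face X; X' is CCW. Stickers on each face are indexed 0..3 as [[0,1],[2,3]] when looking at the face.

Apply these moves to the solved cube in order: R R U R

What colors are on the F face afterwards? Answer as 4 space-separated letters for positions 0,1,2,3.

Answer: R W G W

Derivation:
After move 1 (R): R=RRRR U=WGWG F=GYGY D=YBYB B=WBWB
After move 2 (R): R=RRRR U=WYWY F=GBGB D=YWYW B=GBGB
After move 3 (U): U=WWYY F=RRGB R=GBRR B=OOGB L=GBOO
After move 4 (R): R=RGRB U=WRYB F=RWGW D=YGYO B=YOWB
Query: F face = RWGW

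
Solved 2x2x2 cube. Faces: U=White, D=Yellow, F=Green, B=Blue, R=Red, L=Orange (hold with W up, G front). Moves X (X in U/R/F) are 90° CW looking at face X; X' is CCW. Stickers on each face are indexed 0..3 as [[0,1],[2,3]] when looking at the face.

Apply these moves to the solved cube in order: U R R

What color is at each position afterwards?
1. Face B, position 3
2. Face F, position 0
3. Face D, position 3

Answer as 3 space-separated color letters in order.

After move 1 (U): U=WWWW F=RRGG R=BBRR B=OOBB L=GGOO
After move 2 (R): R=RBRB U=WRWG F=RYGY D=YBYO B=WOWB
After move 3 (R): R=RRBB U=WYWY F=RBGO D=YWYW B=GORB
Query 1: B[3] = B
Query 2: F[0] = R
Query 3: D[3] = W

Answer: B R W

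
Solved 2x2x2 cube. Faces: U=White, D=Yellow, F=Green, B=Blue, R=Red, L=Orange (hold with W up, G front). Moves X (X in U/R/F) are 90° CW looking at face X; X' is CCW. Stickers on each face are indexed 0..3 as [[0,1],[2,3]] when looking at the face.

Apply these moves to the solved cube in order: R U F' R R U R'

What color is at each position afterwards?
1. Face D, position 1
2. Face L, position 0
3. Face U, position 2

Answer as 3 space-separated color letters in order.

Answer: Y R B

Derivation:
After move 1 (R): R=RRRR U=WGWG F=GYGY D=YBYB B=WBWB
After move 2 (U): U=WWGG F=RRGY R=WBRR B=OOWB L=GYOO
After move 3 (F'): F=RYRG U=WWWR R=BBYR D=YOYB L=GGOG
After move 4 (R): R=YBRB U=WYWG F=RORB D=YWYO B=ROWB
After move 5 (R): R=RYBB U=WOWB F=RWRO D=YWYR B=GOYB
After move 6 (U): U=WWBO F=RYRO R=GOBB B=GGYB L=RWOG
After move 7 (R'): R=OBGB U=WYBG F=RWRO D=YYYO B=RGWB
Query 1: D[1] = Y
Query 2: L[0] = R
Query 3: U[2] = B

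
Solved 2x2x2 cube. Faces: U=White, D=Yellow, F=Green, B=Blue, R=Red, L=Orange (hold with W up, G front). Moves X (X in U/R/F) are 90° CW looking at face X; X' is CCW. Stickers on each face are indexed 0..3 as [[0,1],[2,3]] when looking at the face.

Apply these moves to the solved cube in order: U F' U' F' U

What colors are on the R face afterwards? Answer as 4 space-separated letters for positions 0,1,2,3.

After move 1 (U): U=WWWW F=RRGG R=BBRR B=OOBB L=GGOO
After move 2 (F'): F=RGRG U=WWBR R=YBYR D=GOYY L=GWOW
After move 3 (U'): U=WRWB F=GWRG R=RGYR B=YBBB L=OOOW
After move 4 (F'): F=WGGR U=WRRY R=OGGR D=OWYY L=OBOW
After move 5 (U): U=RWYR F=OGGR R=YBGR B=OBBB L=WGOW
Query: R face = YBGR

Answer: Y B G R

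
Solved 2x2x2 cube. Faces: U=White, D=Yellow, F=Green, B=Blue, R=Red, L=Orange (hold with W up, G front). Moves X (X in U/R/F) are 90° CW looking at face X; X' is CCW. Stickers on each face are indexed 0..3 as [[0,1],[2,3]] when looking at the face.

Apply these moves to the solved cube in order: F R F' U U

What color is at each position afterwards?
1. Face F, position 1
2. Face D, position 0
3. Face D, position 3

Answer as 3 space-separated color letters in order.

After move 1 (F): F=GGGG U=WWOO R=WRWR D=RRYY L=OYOY
After move 2 (R): R=WWRR U=WGOG F=GRGY D=RBYB B=OBWB
After move 3 (F'): F=RYGG U=WGWR R=BWRR D=YYYB L=OGOO
After move 4 (U): U=WWRG F=BWGG R=OBRR B=OGWB L=RYOO
After move 5 (U): U=RWGW F=OBGG R=OGRR B=RYWB L=BWOO
Query 1: F[1] = B
Query 2: D[0] = Y
Query 3: D[3] = B

Answer: B Y B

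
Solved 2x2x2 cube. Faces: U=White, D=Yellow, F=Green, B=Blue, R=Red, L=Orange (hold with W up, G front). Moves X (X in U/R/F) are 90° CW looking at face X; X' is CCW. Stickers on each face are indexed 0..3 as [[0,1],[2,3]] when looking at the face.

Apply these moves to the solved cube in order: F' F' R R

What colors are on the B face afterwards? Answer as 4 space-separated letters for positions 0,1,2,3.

After move 1 (F'): F=GGGG U=WWRR R=YRYR D=OOYY L=OWOW
After move 2 (F'): F=GGGG U=WWYY R=OROR D=WWYY L=OROR
After move 3 (R): R=OORR U=WGYG F=GWGY D=WBYB B=YBWB
After move 4 (R): R=RORO U=WWYY F=GBGB D=WWYY B=GBGB
Query: B face = GBGB

Answer: G B G B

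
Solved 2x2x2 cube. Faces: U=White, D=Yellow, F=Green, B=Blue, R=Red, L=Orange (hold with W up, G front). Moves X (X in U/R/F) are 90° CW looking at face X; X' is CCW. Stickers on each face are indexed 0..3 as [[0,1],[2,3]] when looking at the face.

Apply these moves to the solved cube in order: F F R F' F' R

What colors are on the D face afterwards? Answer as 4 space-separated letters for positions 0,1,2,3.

After move 1 (F): F=GGGG U=WWOO R=WRWR D=RRYY L=OYOY
After move 2 (F): F=GGGG U=WWYY R=OROR D=WWYY L=OROR
After move 3 (R): R=OORR U=WGYG F=GWGY D=WBYB B=YBWB
After move 4 (F'): F=WYGG U=WGOR R=BOWR D=RRYB L=OGOY
After move 5 (F'): F=YGWG U=WGBW R=RORR D=GYYB L=OROO
After move 6 (R): R=RRRO U=WGBG F=YYWB D=GWYY B=WBGB
Query: D face = GWYY

Answer: G W Y Y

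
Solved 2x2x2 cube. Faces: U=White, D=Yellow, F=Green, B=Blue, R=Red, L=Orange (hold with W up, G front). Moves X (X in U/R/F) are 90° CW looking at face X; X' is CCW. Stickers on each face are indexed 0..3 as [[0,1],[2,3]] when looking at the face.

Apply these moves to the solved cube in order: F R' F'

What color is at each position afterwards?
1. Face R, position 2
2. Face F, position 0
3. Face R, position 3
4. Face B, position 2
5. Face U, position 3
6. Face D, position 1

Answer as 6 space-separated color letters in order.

Answer: R W W R W Y

Derivation:
After move 1 (F): F=GGGG U=WWOO R=WRWR D=RRYY L=OYOY
After move 2 (R'): R=RRWW U=WBOB F=GWGO D=RGYG B=YBRB
After move 3 (F'): F=WOGG U=WBRW R=GRRW D=YYYG L=OBOO
Query 1: R[2] = R
Query 2: F[0] = W
Query 3: R[3] = W
Query 4: B[2] = R
Query 5: U[3] = W
Query 6: D[1] = Y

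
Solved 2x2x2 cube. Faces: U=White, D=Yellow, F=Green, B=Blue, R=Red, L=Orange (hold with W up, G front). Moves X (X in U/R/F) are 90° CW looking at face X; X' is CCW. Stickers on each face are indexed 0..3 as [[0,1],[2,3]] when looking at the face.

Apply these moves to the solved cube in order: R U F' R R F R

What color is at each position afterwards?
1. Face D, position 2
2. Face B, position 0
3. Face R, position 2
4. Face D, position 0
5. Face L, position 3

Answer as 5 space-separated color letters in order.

After move 1 (R): R=RRRR U=WGWG F=GYGY D=YBYB B=WBWB
After move 2 (U): U=WWGG F=RRGY R=WBRR B=OOWB L=GYOO
After move 3 (F'): F=RYRG U=WWWR R=BBYR D=YOYB L=GGOG
After move 4 (R): R=YBRB U=WYWG F=RORB D=YWYO B=ROWB
After move 5 (R): R=RYBB U=WOWB F=RWRO D=YWYR B=GOYB
After move 6 (F): F=RROW U=WOGG R=WYBB D=BRYR L=GYOW
After move 7 (R): R=BWBY U=WRGW F=RROR D=BYYG B=GOOB
Query 1: D[2] = Y
Query 2: B[0] = G
Query 3: R[2] = B
Query 4: D[0] = B
Query 5: L[3] = W

Answer: Y G B B W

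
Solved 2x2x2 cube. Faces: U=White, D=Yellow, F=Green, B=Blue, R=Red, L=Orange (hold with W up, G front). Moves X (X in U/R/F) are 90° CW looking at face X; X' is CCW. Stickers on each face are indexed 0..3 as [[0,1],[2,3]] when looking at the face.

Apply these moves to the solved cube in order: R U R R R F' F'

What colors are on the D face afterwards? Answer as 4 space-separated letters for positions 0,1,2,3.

After move 1 (R): R=RRRR U=WGWG F=GYGY D=YBYB B=WBWB
After move 2 (U): U=WWGG F=RRGY R=WBRR B=OOWB L=GYOO
After move 3 (R): R=RWRB U=WRGY F=RBGB D=YWYO B=GOWB
After move 4 (R): R=RRBW U=WBGB F=RWGO D=YWYG B=YORB
After move 5 (R): R=BRWR U=WWGO F=RWGG D=YRYY B=BOBB
After move 6 (F'): F=WGRG U=WWBW R=RRYR D=YOYY L=GOOG
After move 7 (F'): F=GGWR U=WWRY R=ORYR D=OGYY L=GWOB
Query: D face = OGYY

Answer: O G Y Y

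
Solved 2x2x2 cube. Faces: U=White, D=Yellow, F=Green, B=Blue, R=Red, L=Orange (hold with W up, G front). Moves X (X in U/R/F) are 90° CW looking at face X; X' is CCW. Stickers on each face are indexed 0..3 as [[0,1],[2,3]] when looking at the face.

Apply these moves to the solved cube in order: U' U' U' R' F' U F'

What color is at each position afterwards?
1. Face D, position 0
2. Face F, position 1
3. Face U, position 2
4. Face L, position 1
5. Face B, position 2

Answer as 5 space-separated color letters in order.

After move 1 (U'): U=WWWW F=OOGG R=GGRR B=RRBB L=BBOO
After move 2 (U'): U=WWWW F=BBGG R=OORR B=GGBB L=RROO
After move 3 (U'): U=WWWW F=RRGG R=BBRR B=OOBB L=GGOO
After move 4 (R'): R=BRBR U=WBWO F=RWGW D=YRYG B=YOYB
After move 5 (F'): F=WWRG U=WBBB R=RRYR D=GOYG L=GOOW
After move 6 (U): U=BWBB F=RRRG R=YOYR B=GOYB L=WWOW
After move 7 (F'): F=RGRR U=BWYY R=OOGR D=WWYG L=WBOB
Query 1: D[0] = W
Query 2: F[1] = G
Query 3: U[2] = Y
Query 4: L[1] = B
Query 5: B[2] = Y

Answer: W G Y B Y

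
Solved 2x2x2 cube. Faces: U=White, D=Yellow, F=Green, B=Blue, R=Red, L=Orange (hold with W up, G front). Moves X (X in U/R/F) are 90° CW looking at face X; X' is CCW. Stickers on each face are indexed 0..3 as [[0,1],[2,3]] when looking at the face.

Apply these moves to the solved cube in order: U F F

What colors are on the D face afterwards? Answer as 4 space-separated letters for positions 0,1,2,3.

Answer: W W Y Y

Derivation:
After move 1 (U): U=WWWW F=RRGG R=BBRR B=OOBB L=GGOO
After move 2 (F): F=GRGR U=WWOG R=WBWR D=RBYY L=GYOY
After move 3 (F): F=GGRR U=WWYY R=OBGR D=WWYY L=GROB
Query: D face = WWYY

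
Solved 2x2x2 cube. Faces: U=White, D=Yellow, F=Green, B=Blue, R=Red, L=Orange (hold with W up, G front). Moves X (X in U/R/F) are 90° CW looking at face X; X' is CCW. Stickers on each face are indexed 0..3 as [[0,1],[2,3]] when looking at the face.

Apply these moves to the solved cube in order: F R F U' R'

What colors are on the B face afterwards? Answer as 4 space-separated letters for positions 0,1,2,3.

After move 1 (F): F=GGGG U=WWOO R=WRWR D=RRYY L=OYOY
After move 2 (R): R=WWRR U=WGOG F=GRGY D=RBYB B=OBWB
After move 3 (F): F=GGYR U=WGYY R=OWGR D=RWYB L=OROB
After move 4 (U'): U=GYWY F=ORYR R=GGGR B=OWWB L=OBOB
After move 5 (R'): R=GRGG U=GWWO F=OYYY D=RRYR B=BWWB
Query: B face = BWWB

Answer: B W W B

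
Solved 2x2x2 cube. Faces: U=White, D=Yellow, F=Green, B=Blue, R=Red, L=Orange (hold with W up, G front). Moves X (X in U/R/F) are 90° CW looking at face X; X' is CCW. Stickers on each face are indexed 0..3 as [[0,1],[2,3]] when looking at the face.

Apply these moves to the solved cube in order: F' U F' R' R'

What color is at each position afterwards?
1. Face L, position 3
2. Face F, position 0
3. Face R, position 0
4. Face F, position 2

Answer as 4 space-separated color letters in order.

After move 1 (F'): F=GGGG U=WWRR R=YRYR D=OOYY L=OWOW
After move 2 (U): U=RWRW F=YRGG R=BBYR B=OWBB L=GGOW
After move 3 (F'): F=RGYG U=RWBY R=OBOR D=GWYY L=GWOR
After move 4 (R'): R=BROO U=RBBO F=RWYY D=GGYG B=YWWB
After move 5 (R'): R=ROBO U=RWBY F=RBYO D=GWYY B=GWGB
Query 1: L[3] = R
Query 2: F[0] = R
Query 3: R[0] = R
Query 4: F[2] = Y

Answer: R R R Y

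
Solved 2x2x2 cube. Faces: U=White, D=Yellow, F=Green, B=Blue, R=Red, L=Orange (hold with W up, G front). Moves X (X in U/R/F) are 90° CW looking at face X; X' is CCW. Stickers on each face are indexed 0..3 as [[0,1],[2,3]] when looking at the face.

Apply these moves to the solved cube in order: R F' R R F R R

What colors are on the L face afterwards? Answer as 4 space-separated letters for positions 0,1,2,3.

Answer: O O O G

Derivation:
After move 1 (R): R=RRRR U=WGWG F=GYGY D=YBYB B=WBWB
After move 2 (F'): F=YYGG U=WGRR R=BRYR D=OOYB L=OGOW
After move 3 (R): R=YBRR U=WYRG F=YOGB D=OWYW B=RBGB
After move 4 (R): R=RYRB U=WORB F=YWGW D=OGYR B=GBYB
After move 5 (F): F=GYWW U=WOWG R=RYBB D=RRYR L=OOOG
After move 6 (R): R=BRBY U=WYWW F=GRWR D=RYYG B=GBOB
After move 7 (R): R=BBYR U=WRWR F=GYWG D=ROYG B=WBYB
Query: L face = OOOG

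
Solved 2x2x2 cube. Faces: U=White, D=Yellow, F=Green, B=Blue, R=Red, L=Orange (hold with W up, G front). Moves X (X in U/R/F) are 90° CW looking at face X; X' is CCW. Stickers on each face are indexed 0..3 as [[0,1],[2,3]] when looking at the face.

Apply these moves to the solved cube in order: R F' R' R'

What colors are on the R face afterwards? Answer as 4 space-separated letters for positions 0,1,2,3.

Answer: R Y R B

Derivation:
After move 1 (R): R=RRRR U=WGWG F=GYGY D=YBYB B=WBWB
After move 2 (F'): F=YYGG U=WGRR R=BRYR D=OOYB L=OGOW
After move 3 (R'): R=RRBY U=WWRW F=YGGR D=OYYG B=BBOB
After move 4 (R'): R=RYRB U=WORB F=YWGW D=OGYR B=GBYB
Query: R face = RYRB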